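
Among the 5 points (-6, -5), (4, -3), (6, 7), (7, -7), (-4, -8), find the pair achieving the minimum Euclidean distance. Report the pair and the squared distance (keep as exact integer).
Pair = ((-6, -5), (-4, -8)); squared distance = 13

Compute all C(5, 2) = 10 pairwise squared distances (x_i − x_j)² + (y_i − y_j)². The minimum is 13, attained by the pair ((-6, -5), (-4, -8)).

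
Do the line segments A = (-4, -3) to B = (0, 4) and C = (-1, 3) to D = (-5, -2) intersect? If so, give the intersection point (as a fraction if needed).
No (intersection of containing lines falls outside at least one segment)

Parametrize and solve: t = 9/8, s = -3/8. At least one of these is outside [0, 1], so the segments do not intersect.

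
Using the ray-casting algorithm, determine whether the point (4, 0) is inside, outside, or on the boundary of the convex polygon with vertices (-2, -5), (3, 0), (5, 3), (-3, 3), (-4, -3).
The point (4, 0) lies strictly outside the polygon

Cast a horizontal ray to the right from the query point and count how many polygon edges it crosses (each edge strictly once or zero times, handled with the usual half-open convention). 
Parity of crossings → even ⇒ outside.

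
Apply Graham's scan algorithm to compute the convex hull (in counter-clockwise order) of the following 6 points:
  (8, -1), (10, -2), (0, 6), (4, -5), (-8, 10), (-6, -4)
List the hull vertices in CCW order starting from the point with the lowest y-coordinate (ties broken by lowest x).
Hull (CCW) = [(4, -5), (10, -2), (0, 6), (-8, 10), (-6, -4)]

Graham scan procedure:
  1. Find the pivot p₀ = point with lowest y (tie → lowest x): (4, -5).
  2. Sort the remaining points by polar angle around p₀.
  3. Walk through sorted points, maintaining a stack; pop the top while the last three entries make a non-left turn (cross product ≤ 0).
  4. Final stack is the convex hull in CCW order: (4, -5), (10, -2), (0, 6), (-8, 10), (-6, -4).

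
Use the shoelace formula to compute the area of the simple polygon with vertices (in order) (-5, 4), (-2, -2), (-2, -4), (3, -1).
Area = 43/2

Shoelace formula: Area = (1/2) |Σ_i (x_i · y_{i+1} − x_{i+1} · y_i)| (indices mod n). Compute each cross term:
  (-5)(-2) − (-2)(4) = 18
  (-2)(-4) − (-2)(-2) = 4
  (-2)(-1) − (3)(-4) = 14
  (3)(4) − (-5)(-1) = 7
Sum = 43, so (signed) Area = 43/2 = 43/2, |Area| = 43/2.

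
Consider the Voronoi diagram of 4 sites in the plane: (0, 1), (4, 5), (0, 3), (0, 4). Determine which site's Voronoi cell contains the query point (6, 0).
Nearest site = (4, 5)

The Voronoi cell of site s contains exactly those query points closer to s than to any other site. Compute squared distances from q = (6, 0) to each site:
  (4 − 6)² + (5 − 0)² = 29
  (0 − 6)² + (1 − 0)² = 37
  (0 − 6)² + (3 − 0)² = 45
  (0 − 6)² + (4 − 0)² = 52
Minimum is attained by (4, 5), so q lies in its Voronoi cell.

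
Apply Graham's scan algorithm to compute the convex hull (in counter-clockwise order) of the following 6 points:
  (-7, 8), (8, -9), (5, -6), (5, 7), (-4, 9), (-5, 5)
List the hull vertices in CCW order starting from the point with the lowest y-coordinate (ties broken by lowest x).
Hull (CCW) = [(8, -9), (5, 7), (-4, 9), (-7, 8), (-5, 5), (5, -6)]

Graham scan procedure:
  1. Find the pivot p₀ = point with lowest y (tie → lowest x): (8, -9).
  2. Sort the remaining points by polar angle around p₀.
  3. Walk through sorted points, maintaining a stack; pop the top while the last three entries make a non-left turn (cross product ≤ 0).
  4. Final stack is the convex hull in CCW order: (8, -9), (5, 7), (-4, 9), (-7, 8), (-5, 5), (5, -6).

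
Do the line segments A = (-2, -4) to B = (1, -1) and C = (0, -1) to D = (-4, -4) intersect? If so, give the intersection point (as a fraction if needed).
No (intersection of containing lines falls outside at least one segment)

Parametrize and solve: t = 2, s = -1. At least one of these is outside [0, 1], so the segments do not intersect.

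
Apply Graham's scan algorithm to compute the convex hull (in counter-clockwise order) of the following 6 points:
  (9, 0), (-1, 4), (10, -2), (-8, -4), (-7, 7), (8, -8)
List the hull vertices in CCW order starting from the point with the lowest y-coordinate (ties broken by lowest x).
Hull (CCW) = [(8, -8), (10, -2), (9, 0), (-7, 7), (-8, -4)]

Graham scan procedure:
  1. Find the pivot p₀ = point with lowest y (tie → lowest x): (8, -8).
  2. Sort the remaining points by polar angle around p₀.
  3. Walk through sorted points, maintaining a stack; pop the top while the last three entries make a non-left turn (cross product ≤ 0).
  4. Final stack is the convex hull in CCW order: (8, -8), (10, -2), (9, 0), (-7, 7), (-8, -4).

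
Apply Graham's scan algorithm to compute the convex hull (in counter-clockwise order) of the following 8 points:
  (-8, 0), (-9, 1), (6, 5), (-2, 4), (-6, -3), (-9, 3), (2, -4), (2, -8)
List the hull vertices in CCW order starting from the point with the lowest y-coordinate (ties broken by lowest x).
Hull (CCW) = [(2, -8), (6, 5), (-2, 4), (-9, 3), (-9, 1), (-6, -3)]

Graham scan procedure:
  1. Find the pivot p₀ = point with lowest y (tie → lowest x): (2, -8).
  2. Sort the remaining points by polar angle around p₀.
  3. Walk through sorted points, maintaining a stack; pop the top while the last three entries make a non-left turn (cross product ≤ 0).
  4. Final stack is the convex hull in CCW order: (2, -8), (6, 5), (-2, 4), (-9, 3), (-9, 1), (-6, -3).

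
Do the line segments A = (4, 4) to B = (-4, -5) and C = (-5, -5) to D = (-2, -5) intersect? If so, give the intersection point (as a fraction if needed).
Yes; intersection at (-4, -5) (t = 1 on AB, s = 1/3 on CD)

Parametrize AB as A + t(B − A) = (4 + -8 t, 4 + -9 t) and CD as C + s(D − C) = (-5 + 3 s, -5 + 0 s). Solve the linear system for (t, s). Determinant = -27 ≠ 0, so a unique intersection of the containing lines exists. Solution: t = 1, s = 1/3 — both in [0, 1], so the segments cross. Intersection point: (-4, -5).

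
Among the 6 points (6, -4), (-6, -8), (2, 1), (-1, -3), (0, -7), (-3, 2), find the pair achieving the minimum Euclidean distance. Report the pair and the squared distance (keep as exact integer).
Pair = ((-1, -3), (0, -7)); squared distance = 17

Compute all C(6, 2) = 15 pairwise squared distances (x_i − x_j)² + (y_i − y_j)². The minimum is 17, attained by the pair ((-1, -3), (0, -7)).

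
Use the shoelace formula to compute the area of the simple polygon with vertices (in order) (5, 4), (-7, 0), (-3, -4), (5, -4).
Area = 64

Shoelace formula: Area = (1/2) |Σ_i (x_i · y_{i+1} − x_{i+1} · y_i)| (indices mod n). Compute each cross term:
  (5)(0) − (-7)(4) = 28
  (-7)(-4) − (-3)(0) = 28
  (-3)(-4) − (5)(-4) = 32
  (5)(4) − (5)(-4) = 40
Sum = 128, so (signed) Area = 128/2 = 64, |Area| = 64.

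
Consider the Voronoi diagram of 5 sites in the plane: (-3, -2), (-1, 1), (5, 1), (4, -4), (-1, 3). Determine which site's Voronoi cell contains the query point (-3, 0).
Nearest site = (-3, -2)

The Voronoi cell of site s contains exactly those query points closer to s than to any other site. Compute squared distances from q = (-3, 0) to each site:
  (-3 − -3)² + (-2 − 0)² = 4
  (-1 − -3)² + (1 − 0)² = 5
  (-1 − -3)² + (3 − 0)² = 13
  (4 − -3)² + (-4 − 0)² = 65
  (5 − -3)² + (1 − 0)² = 65
Minimum is attained by (-3, -2), so q lies in its Voronoi cell.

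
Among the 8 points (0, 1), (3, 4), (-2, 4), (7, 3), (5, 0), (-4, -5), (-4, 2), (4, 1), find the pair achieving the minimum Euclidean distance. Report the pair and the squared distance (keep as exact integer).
Pair = ((5, 0), (4, 1)); squared distance = 2

Compute all C(8, 2) = 28 pairwise squared distances (x_i − x_j)² + (y_i − y_j)². The minimum is 2, attained by the pair ((5, 0), (4, 1)).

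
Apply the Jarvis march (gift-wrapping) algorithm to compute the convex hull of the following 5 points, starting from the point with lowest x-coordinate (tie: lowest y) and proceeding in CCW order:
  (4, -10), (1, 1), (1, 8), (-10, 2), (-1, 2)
Hull (CCW) = [(-10, 2), (4, -10), (1, 8)]

Jarvis march: at each step, from the current hull vertex p, select the next vertex q as the point such that every other point lies strictly to the left of (or on) the directed line p → q. (Equivalently: for every other point r, the cross product (q − p) × (r − p) ≥ 0.)
Starting point (lowest x, tie lowest y): (-10, 2). Wrap until returning to start. Resulting hull: (-10, 2), (4, -10), (1, 8).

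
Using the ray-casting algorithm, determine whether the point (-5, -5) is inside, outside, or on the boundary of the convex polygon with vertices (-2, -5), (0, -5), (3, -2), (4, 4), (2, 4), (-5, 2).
The point (-5, -5) lies strictly outside the polygon

Cast a horizontal ray to the right from the query point and count how many polygon edges it crosses (each edge strictly once or zero times, handled with the usual half-open convention). 
Parity of crossings → even ⇒ outside.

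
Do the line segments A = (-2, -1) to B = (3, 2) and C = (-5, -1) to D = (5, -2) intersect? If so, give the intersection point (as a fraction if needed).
No (intersection of containing lines falls outside at least one segment)

Parametrize and solve: t = -3/35, s = 9/35. At least one of these is outside [0, 1], so the segments do not intersect.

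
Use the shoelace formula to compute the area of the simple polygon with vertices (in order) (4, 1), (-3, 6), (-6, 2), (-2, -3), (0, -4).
Area = 103/2

Shoelace formula: Area = (1/2) |Σ_i (x_i · y_{i+1} − x_{i+1} · y_i)| (indices mod n). Compute each cross term:
  (4)(6) − (-3)(1) = 27
  (-3)(2) − (-6)(6) = 30
  (-6)(-3) − (-2)(2) = 22
  (-2)(-4) − (0)(-3) = 8
  (0)(1) − (4)(-4) = 16
Sum = 103, so (signed) Area = 103/2 = 103/2, |Area| = 103/2.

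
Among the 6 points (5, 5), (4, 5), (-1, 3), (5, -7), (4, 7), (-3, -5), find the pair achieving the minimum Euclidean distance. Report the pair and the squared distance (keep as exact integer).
Pair = ((5, 5), (4, 5)); squared distance = 1

Compute all C(6, 2) = 15 pairwise squared distances (x_i − x_j)² + (y_i − y_j)². The minimum is 1, attained by the pair ((5, 5), (4, 5)).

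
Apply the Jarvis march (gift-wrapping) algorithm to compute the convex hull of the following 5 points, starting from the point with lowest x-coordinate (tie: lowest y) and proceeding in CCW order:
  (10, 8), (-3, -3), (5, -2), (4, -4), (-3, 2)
Hull (CCW) = [(-3, -3), (4, -4), (10, 8), (-3, 2)]

Jarvis march: at each step, from the current hull vertex p, select the next vertex q as the point such that every other point lies strictly to the left of (or on) the directed line p → q. (Equivalently: for every other point r, the cross product (q − p) × (r − p) ≥ 0.)
Starting point (lowest x, tie lowest y): (-3, -3). Wrap until returning to start. Resulting hull: (-3, -3), (4, -4), (10, 8), (-3, 2).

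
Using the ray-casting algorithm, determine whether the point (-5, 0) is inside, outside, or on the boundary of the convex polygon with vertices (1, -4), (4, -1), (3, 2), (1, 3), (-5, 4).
The point (-5, 0) lies strictly outside the polygon

Cast a horizontal ray to the right from the query point and count how many polygon edges it crosses (each edge strictly once or zero times, handled with the usual half-open convention). 
Parity of crossings → even ⇒ outside.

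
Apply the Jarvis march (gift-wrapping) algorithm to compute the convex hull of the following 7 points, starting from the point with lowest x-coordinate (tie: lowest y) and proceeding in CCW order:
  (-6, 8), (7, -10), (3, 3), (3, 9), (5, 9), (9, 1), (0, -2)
Hull (CCW) = [(-6, 8), (0, -2), (7, -10), (9, 1), (5, 9), (3, 9)]

Jarvis march: at each step, from the current hull vertex p, select the next vertex q as the point such that every other point lies strictly to the left of (or on) the directed line p → q. (Equivalently: for every other point r, the cross product (q − p) × (r − p) ≥ 0.)
Starting point (lowest x, tie lowest y): (-6, 8). Wrap until returning to start. Resulting hull: (-6, 8), (0, -2), (7, -10), (9, 1), (5, 9), (3, 9).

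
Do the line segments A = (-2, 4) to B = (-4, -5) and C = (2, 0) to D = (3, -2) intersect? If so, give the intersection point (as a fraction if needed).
No (intersection of containing lines falls outside at least one segment)

Parametrize and solve: t = -4/13, s = -44/13. At least one of these is outside [0, 1], so the segments do not intersect.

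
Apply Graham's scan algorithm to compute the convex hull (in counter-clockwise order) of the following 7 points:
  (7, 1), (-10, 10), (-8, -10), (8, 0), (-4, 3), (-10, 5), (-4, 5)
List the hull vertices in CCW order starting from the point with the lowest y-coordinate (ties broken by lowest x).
Hull (CCW) = [(-8, -10), (8, 0), (7, 1), (-10, 10), (-10, 5)]

Graham scan procedure:
  1. Find the pivot p₀ = point with lowest y (tie → lowest x): (-8, -10).
  2. Sort the remaining points by polar angle around p₀.
  3. Walk through sorted points, maintaining a stack; pop the top while the last three entries make a non-left turn (cross product ≤ 0).
  4. Final stack is the convex hull in CCW order: (-8, -10), (8, 0), (7, 1), (-10, 10), (-10, 5).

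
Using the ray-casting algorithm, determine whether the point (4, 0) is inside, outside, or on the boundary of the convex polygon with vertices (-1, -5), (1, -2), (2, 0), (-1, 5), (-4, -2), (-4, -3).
The point (4, 0) lies strictly outside the polygon

Cast a horizontal ray to the right from the query point and count how many polygon edges it crosses (each edge strictly once or zero times, handled with the usual half-open convention). 
Parity of crossings → even ⇒ outside.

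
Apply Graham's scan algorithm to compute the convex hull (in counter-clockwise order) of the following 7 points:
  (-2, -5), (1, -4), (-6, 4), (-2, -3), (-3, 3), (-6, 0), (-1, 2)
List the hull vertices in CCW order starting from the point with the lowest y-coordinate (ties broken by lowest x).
Hull (CCW) = [(-2, -5), (1, -4), (-1, 2), (-3, 3), (-6, 4), (-6, 0)]

Graham scan procedure:
  1. Find the pivot p₀ = point with lowest y (tie → lowest x): (-2, -5).
  2. Sort the remaining points by polar angle around p₀.
  3. Walk through sorted points, maintaining a stack; pop the top while the last three entries make a non-left turn (cross product ≤ 0).
  4. Final stack is the convex hull in CCW order: (-2, -5), (1, -4), (-1, 2), (-3, 3), (-6, 4), (-6, 0).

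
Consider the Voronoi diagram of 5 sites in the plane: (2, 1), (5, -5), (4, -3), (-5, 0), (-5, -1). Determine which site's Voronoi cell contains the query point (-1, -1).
Nearest site = (2, 1)

The Voronoi cell of site s contains exactly those query points closer to s than to any other site. Compute squared distances from q = (-1, -1) to each site:
  (2 − -1)² + (1 − -1)² = 13
  (-5 − -1)² + (-1 − -1)² = 16
  (-5 − -1)² + (0 − -1)² = 17
  (4 − -1)² + (-3 − -1)² = 29
  (5 − -1)² + (-5 − -1)² = 52
Minimum is attained by (2, 1), so q lies in its Voronoi cell.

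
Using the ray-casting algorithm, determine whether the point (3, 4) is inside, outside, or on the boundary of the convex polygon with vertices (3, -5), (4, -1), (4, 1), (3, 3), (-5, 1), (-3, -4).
The point (3, 4) lies strictly outside the polygon

Cast a horizontal ray to the right from the query point and count how many polygon edges it crosses (each edge strictly once or zero times, handled with the usual half-open convention). 
Parity of crossings → even ⇒ outside.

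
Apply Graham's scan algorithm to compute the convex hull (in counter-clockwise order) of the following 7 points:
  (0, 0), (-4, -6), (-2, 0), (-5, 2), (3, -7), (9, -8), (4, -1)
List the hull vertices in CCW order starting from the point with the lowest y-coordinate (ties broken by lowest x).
Hull (CCW) = [(9, -8), (4, -1), (-5, 2), (-4, -6)]

Graham scan procedure:
  1. Find the pivot p₀ = point with lowest y (tie → lowest x): (9, -8).
  2. Sort the remaining points by polar angle around p₀.
  3. Walk through sorted points, maintaining a stack; pop the top while the last three entries make a non-left turn (cross product ≤ 0).
  4. Final stack is the convex hull in CCW order: (9, -8), (4, -1), (-5, 2), (-4, -6).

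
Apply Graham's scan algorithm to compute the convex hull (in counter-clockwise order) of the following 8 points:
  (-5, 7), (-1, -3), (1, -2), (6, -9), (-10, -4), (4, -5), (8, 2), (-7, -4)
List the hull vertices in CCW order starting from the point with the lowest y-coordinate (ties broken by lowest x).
Hull (CCW) = [(6, -9), (8, 2), (-5, 7), (-10, -4)]

Graham scan procedure:
  1. Find the pivot p₀ = point with lowest y (tie → lowest x): (6, -9).
  2. Sort the remaining points by polar angle around p₀.
  3. Walk through sorted points, maintaining a stack; pop the top while the last three entries make a non-left turn (cross product ≤ 0).
  4. Final stack is the convex hull in CCW order: (6, -9), (8, 2), (-5, 7), (-10, -4).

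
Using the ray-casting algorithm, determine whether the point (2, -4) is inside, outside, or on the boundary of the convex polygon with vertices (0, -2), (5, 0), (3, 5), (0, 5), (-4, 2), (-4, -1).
The point (2, -4) lies strictly outside the polygon

Cast a horizontal ray to the right from the query point and count how many polygon edges it crosses (each edge strictly once or zero times, handled with the usual half-open convention). 
Parity of crossings → even ⇒ outside.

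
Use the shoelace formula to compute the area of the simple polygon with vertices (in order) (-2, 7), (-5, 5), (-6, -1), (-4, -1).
Area = 16

Shoelace formula: Area = (1/2) |Σ_i (x_i · y_{i+1} − x_{i+1} · y_i)| (indices mod n). Compute each cross term:
  (-2)(5) − (-5)(7) = 25
  (-5)(-1) − (-6)(5) = 35
  (-6)(-1) − (-4)(-1) = 2
  (-4)(7) − (-2)(-1) = -30
Sum = 32, so (signed) Area = 32/2 = 16, |Area| = 16.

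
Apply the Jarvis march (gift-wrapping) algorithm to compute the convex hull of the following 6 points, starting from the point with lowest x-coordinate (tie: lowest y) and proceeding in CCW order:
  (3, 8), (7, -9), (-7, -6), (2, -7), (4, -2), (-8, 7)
Hull (CCW) = [(-8, 7), (-7, -6), (7, -9), (3, 8)]

Jarvis march: at each step, from the current hull vertex p, select the next vertex q as the point such that every other point lies strictly to the left of (or on) the directed line p → q. (Equivalently: for every other point r, the cross product (q − p) × (r − p) ≥ 0.)
Starting point (lowest x, tie lowest y): (-8, 7). Wrap until returning to start. Resulting hull: (-8, 7), (-7, -6), (7, -9), (3, 8).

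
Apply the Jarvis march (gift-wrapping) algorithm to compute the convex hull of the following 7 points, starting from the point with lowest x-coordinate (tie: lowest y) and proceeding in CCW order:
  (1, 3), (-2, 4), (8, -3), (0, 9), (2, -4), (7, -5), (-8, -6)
Hull (CCW) = [(-8, -6), (7, -5), (8, -3), (0, 9)]

Jarvis march: at each step, from the current hull vertex p, select the next vertex q as the point such that every other point lies strictly to the left of (or on) the directed line p → q. (Equivalently: for every other point r, the cross product (q − p) × (r − p) ≥ 0.)
Starting point (lowest x, tie lowest y): (-8, -6). Wrap until returning to start. Resulting hull: (-8, -6), (7, -5), (8, -3), (0, 9).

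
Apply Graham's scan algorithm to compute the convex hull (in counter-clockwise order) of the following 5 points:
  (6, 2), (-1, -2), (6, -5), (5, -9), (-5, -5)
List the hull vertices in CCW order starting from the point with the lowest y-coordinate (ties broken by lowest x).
Hull (CCW) = [(5, -9), (6, -5), (6, 2), (-1, -2), (-5, -5)]

Graham scan procedure:
  1. Find the pivot p₀ = point with lowest y (tie → lowest x): (5, -9).
  2. Sort the remaining points by polar angle around p₀.
  3. Walk through sorted points, maintaining a stack; pop the top while the last three entries make a non-left turn (cross product ≤ 0).
  4. Final stack is the convex hull in CCW order: (5, -9), (6, -5), (6, 2), (-1, -2), (-5, -5).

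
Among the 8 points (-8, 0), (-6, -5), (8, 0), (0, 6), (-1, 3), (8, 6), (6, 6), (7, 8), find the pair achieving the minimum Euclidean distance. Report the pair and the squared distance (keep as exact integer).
Pair = ((8, 6), (6, 6)); squared distance = 4

Compute all C(8, 2) = 28 pairwise squared distances (x_i − x_j)² + (y_i − y_j)². The minimum is 4, attained by the pair ((8, 6), (6, 6)).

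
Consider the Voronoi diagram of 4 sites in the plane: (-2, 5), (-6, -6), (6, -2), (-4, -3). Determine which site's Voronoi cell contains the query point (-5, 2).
Nearest site = (-2, 5)

The Voronoi cell of site s contains exactly those query points closer to s than to any other site. Compute squared distances from q = (-5, 2) to each site:
  (-2 − -5)² + (5 − 2)² = 18
  (-4 − -5)² + (-3 − 2)² = 26
  (-6 − -5)² + (-6 − 2)² = 65
  (6 − -5)² + (-2 − 2)² = 137
Minimum is attained by (-2, 5), so q lies in its Voronoi cell.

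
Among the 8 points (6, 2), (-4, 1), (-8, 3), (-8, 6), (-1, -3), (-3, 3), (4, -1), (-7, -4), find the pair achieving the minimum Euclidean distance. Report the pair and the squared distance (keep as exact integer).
Pair = ((-4, 1), (-3, 3)); squared distance = 5

Compute all C(8, 2) = 28 pairwise squared distances (x_i − x_j)² + (y_i − y_j)². The minimum is 5, attained by the pair ((-4, 1), (-3, 3)).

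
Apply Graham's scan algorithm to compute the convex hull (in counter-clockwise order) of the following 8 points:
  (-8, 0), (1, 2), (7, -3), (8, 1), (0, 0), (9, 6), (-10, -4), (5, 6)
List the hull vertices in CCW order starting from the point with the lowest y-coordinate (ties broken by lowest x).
Hull (CCW) = [(-10, -4), (7, -3), (8, 1), (9, 6), (5, 6), (-8, 0)]

Graham scan procedure:
  1. Find the pivot p₀ = point with lowest y (tie → lowest x): (-10, -4).
  2. Sort the remaining points by polar angle around p₀.
  3. Walk through sorted points, maintaining a stack; pop the top while the last three entries make a non-left turn (cross product ≤ 0).
  4. Final stack is the convex hull in CCW order: (-10, -4), (7, -3), (8, 1), (9, 6), (5, 6), (-8, 0).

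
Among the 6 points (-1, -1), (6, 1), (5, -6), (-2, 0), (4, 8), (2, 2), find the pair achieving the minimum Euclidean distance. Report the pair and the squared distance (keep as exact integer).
Pair = ((-1, -1), (-2, 0)); squared distance = 2

Compute all C(6, 2) = 15 pairwise squared distances (x_i − x_j)² + (y_i − y_j)². The minimum is 2, attained by the pair ((-1, -1), (-2, 0)).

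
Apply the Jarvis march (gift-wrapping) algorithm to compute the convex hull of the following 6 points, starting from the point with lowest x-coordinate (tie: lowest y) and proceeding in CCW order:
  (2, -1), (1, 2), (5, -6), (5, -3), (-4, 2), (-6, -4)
Hull (CCW) = [(-6, -4), (5, -6), (5, -3), (1, 2), (-4, 2)]

Jarvis march: at each step, from the current hull vertex p, select the next vertex q as the point such that every other point lies strictly to the left of (or on) the directed line p → q. (Equivalently: for every other point r, the cross product (q − p) × (r − p) ≥ 0.)
Starting point (lowest x, tie lowest y): (-6, -4). Wrap until returning to start. Resulting hull: (-6, -4), (5, -6), (5, -3), (1, 2), (-4, 2).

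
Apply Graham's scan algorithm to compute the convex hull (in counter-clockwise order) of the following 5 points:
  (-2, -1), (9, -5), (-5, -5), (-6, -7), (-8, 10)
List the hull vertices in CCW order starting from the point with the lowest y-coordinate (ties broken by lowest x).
Hull (CCW) = [(-6, -7), (9, -5), (-8, 10)]

Graham scan procedure:
  1. Find the pivot p₀ = point with lowest y (tie → lowest x): (-6, -7).
  2. Sort the remaining points by polar angle around p₀.
  3. Walk through sorted points, maintaining a stack; pop the top while the last three entries make a non-left turn (cross product ≤ 0).
  4. Final stack is the convex hull in CCW order: (-6, -7), (9, -5), (-8, 10).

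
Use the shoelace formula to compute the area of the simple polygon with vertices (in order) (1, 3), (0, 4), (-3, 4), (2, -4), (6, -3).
Area = 59/2

Shoelace formula: Area = (1/2) |Σ_i (x_i · y_{i+1} − x_{i+1} · y_i)| (indices mod n). Compute each cross term:
  (1)(4) − (0)(3) = 4
  (0)(4) − (-3)(4) = 12
  (-3)(-4) − (2)(4) = 4
  (2)(-3) − (6)(-4) = 18
  (6)(3) − (1)(-3) = 21
Sum = 59, so (signed) Area = 59/2 = 59/2, |Area| = 59/2.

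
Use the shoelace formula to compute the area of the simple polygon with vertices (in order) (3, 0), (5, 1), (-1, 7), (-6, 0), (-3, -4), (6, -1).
Area = 135/2

Shoelace formula: Area = (1/2) |Σ_i (x_i · y_{i+1} − x_{i+1} · y_i)| (indices mod n). Compute each cross term:
  (3)(1) − (5)(0) = 3
  (5)(7) − (-1)(1) = 36
  (-1)(0) − (-6)(7) = 42
  (-6)(-4) − (-3)(0) = 24
  (-3)(-1) − (6)(-4) = 27
  (6)(0) − (3)(-1) = 3
Sum = 135, so (signed) Area = 135/2 = 135/2, |Area| = 135/2.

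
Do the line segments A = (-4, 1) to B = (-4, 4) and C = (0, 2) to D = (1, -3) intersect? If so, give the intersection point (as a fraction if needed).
No (intersection of containing lines falls outside at least one segment)

Parametrize and solve: t = 7, s = -4. At least one of these is outside [0, 1], so the segments do not intersect.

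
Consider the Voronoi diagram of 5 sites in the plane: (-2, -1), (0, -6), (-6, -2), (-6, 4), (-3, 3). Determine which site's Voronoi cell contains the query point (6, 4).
Nearest site = (-3, 3)

The Voronoi cell of site s contains exactly those query points closer to s than to any other site. Compute squared distances from q = (6, 4) to each site:
  (-3 − 6)² + (3 − 4)² = 82
  (-2 − 6)² + (-1 − 4)² = 89
  (0 − 6)² + (-6 − 4)² = 136
  (-6 − 6)² + (4 − 4)² = 144
  (-6 − 6)² + (-2 − 4)² = 180
Minimum is attained by (-3, 3), so q lies in its Voronoi cell.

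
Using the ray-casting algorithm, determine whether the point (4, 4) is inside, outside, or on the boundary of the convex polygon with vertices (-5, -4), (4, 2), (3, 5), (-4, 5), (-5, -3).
The point (4, 4) lies strictly outside the polygon

Cast a horizontal ray to the right from the query point and count how many polygon edges it crosses (each edge strictly once or zero times, handled with the usual half-open convention). 
Parity of crossings → even ⇒ outside.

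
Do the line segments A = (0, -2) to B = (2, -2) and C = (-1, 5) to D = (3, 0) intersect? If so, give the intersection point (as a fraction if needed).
No (intersection of containing lines falls outside at least one segment)

Parametrize and solve: t = 23/10, s = 7/5. At least one of these is outside [0, 1], so the segments do not intersect.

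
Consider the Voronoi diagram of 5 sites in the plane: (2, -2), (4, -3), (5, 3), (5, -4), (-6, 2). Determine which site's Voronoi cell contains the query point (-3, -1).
Nearest site = (-6, 2)

The Voronoi cell of site s contains exactly those query points closer to s than to any other site. Compute squared distances from q = (-3, -1) to each site:
  (-6 − -3)² + (2 − -1)² = 18
  (2 − -3)² + (-2 − -1)² = 26
  (4 − -3)² + (-3 − -1)² = 53
  (5 − -3)² + (-4 − -1)² = 73
  (5 − -3)² + (3 − -1)² = 80
Minimum is attained by (-6, 2), so q lies in its Voronoi cell.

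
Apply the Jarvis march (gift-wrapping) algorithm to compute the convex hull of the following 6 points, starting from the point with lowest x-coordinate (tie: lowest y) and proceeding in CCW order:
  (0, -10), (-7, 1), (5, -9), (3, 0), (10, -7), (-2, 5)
Hull (CCW) = [(-7, 1), (0, -10), (5, -9), (10, -7), (-2, 5)]

Jarvis march: at each step, from the current hull vertex p, select the next vertex q as the point such that every other point lies strictly to the left of (or on) the directed line p → q. (Equivalently: for every other point r, the cross product (q − p) × (r − p) ≥ 0.)
Starting point (lowest x, tie lowest y): (-7, 1). Wrap until returning to start. Resulting hull: (-7, 1), (0, -10), (5, -9), (10, -7), (-2, 5).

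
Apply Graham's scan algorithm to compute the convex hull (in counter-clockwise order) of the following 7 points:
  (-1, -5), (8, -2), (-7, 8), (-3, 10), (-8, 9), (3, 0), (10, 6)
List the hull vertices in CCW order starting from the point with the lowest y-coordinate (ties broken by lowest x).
Hull (CCW) = [(-1, -5), (8, -2), (10, 6), (-3, 10), (-8, 9)]

Graham scan procedure:
  1. Find the pivot p₀ = point with lowest y (tie → lowest x): (-1, -5).
  2. Sort the remaining points by polar angle around p₀.
  3. Walk through sorted points, maintaining a stack; pop the top while the last three entries make a non-left turn (cross product ≤ 0).
  4. Final stack is the convex hull in CCW order: (-1, -5), (8, -2), (10, 6), (-3, 10), (-8, 9).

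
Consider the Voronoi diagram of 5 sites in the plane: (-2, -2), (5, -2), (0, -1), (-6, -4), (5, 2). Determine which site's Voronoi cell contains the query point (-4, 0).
Nearest site = (-2, -2)

The Voronoi cell of site s contains exactly those query points closer to s than to any other site. Compute squared distances from q = (-4, 0) to each site:
  (-2 − -4)² + (-2 − 0)² = 8
  (0 − -4)² + (-1 − 0)² = 17
  (-6 − -4)² + (-4 − 0)² = 20
  (5 − -4)² + (-2 − 0)² = 85
  (5 − -4)² + (2 − 0)² = 85
Minimum is attained by (-2, -2), so q lies in its Voronoi cell.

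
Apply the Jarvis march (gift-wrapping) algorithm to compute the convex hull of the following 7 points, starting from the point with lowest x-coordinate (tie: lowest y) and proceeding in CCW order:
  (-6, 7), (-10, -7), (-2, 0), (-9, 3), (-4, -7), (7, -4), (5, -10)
Hull (CCW) = [(-10, -7), (5, -10), (7, -4), (-6, 7), (-9, 3)]

Jarvis march: at each step, from the current hull vertex p, select the next vertex q as the point such that every other point lies strictly to the left of (or on) the directed line p → q. (Equivalently: for every other point r, the cross product (q − p) × (r − p) ≥ 0.)
Starting point (lowest x, tie lowest y): (-10, -7). Wrap until returning to start. Resulting hull: (-10, -7), (5, -10), (7, -4), (-6, 7), (-9, 3).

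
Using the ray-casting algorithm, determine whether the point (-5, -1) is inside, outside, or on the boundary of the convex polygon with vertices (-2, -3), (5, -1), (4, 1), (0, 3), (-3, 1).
The point (-5, -1) lies strictly outside the polygon

Cast a horizontal ray to the right from the query point and count how many polygon edges it crosses (each edge strictly once or zero times, handled with the usual half-open convention). 
Parity of crossings → even ⇒ outside.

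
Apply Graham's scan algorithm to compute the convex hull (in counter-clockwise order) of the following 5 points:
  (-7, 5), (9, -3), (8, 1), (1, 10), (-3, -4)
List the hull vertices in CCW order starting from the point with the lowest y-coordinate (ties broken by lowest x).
Hull (CCW) = [(-3, -4), (9, -3), (8, 1), (1, 10), (-7, 5)]

Graham scan procedure:
  1. Find the pivot p₀ = point with lowest y (tie → lowest x): (-3, -4).
  2. Sort the remaining points by polar angle around p₀.
  3. Walk through sorted points, maintaining a stack; pop the top while the last three entries make a non-left turn (cross product ≤ 0).
  4. Final stack is the convex hull in CCW order: (-3, -4), (9, -3), (8, 1), (1, 10), (-7, 5).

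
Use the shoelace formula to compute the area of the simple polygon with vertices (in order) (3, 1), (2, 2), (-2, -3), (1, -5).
Area = 31/2

Shoelace formula: Area = (1/2) |Σ_i (x_i · y_{i+1} − x_{i+1} · y_i)| (indices mod n). Compute each cross term:
  (3)(2) − (2)(1) = 4
  (2)(-3) − (-2)(2) = -2
  (-2)(-5) − (1)(-3) = 13
  (1)(1) − (3)(-5) = 16
Sum = 31, so (signed) Area = 31/2 = 31/2, |Area| = 31/2.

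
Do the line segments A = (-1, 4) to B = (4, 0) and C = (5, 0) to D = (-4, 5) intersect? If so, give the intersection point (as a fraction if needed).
Yes; intersection at (19/11, 20/11) (t = 6/11 on AB, s = 4/11 on CD)

Parametrize AB as A + t(B − A) = (-1 + 5 t, 4 + -4 t) and CD as C + s(D − C) = (5 + -9 s, 0 + 5 s). Solve the linear system for (t, s). Determinant = 11 ≠ 0, so a unique intersection of the containing lines exists. Solution: t = 6/11, s = 4/11 — both in [0, 1], so the segments cross. Intersection point: (19/11, 20/11).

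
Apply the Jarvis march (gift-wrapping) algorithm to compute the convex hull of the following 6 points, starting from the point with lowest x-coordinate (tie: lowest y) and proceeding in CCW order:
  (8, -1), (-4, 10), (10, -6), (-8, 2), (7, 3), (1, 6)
Hull (CCW) = [(-8, 2), (10, -6), (7, 3), (-4, 10)]

Jarvis march: at each step, from the current hull vertex p, select the next vertex q as the point such that every other point lies strictly to the left of (or on) the directed line p → q. (Equivalently: for every other point r, the cross product (q − p) × (r − p) ≥ 0.)
Starting point (lowest x, tie lowest y): (-8, 2). Wrap until returning to start. Resulting hull: (-8, 2), (10, -6), (7, 3), (-4, 10).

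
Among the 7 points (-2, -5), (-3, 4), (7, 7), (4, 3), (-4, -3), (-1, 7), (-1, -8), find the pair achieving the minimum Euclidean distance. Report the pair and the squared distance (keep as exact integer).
Pair = ((-2, -5), (-4, -3)); squared distance = 8

Compute all C(7, 2) = 21 pairwise squared distances (x_i − x_j)² + (y_i − y_j)². The minimum is 8, attained by the pair ((-2, -5), (-4, -3)).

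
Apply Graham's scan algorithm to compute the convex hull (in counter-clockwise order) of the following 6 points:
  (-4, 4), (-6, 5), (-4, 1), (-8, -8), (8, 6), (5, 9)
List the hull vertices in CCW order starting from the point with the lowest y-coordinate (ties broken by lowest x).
Hull (CCW) = [(-8, -8), (8, 6), (5, 9), (-6, 5)]

Graham scan procedure:
  1. Find the pivot p₀ = point with lowest y (tie → lowest x): (-8, -8).
  2. Sort the remaining points by polar angle around p₀.
  3. Walk through sorted points, maintaining a stack; pop the top while the last three entries make a non-left turn (cross product ≤ 0).
  4. Final stack is the convex hull in CCW order: (-8, -8), (8, 6), (5, 9), (-6, 5).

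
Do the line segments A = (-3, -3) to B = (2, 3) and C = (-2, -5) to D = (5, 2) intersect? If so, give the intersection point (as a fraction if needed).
No (intersection of containing lines falls outside at least one segment)

Parametrize and solve: t = -3, s = -16/7. At least one of these is outside [0, 1], so the segments do not intersect.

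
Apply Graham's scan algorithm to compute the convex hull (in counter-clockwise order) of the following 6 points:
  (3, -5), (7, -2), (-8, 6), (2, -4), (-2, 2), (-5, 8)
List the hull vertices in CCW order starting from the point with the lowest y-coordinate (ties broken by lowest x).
Hull (CCW) = [(3, -5), (7, -2), (-5, 8), (-8, 6)]

Graham scan procedure:
  1. Find the pivot p₀ = point with lowest y (tie → lowest x): (3, -5).
  2. Sort the remaining points by polar angle around p₀.
  3. Walk through sorted points, maintaining a stack; pop the top while the last three entries make a non-left turn (cross product ≤ 0).
  4. Final stack is the convex hull in CCW order: (3, -5), (7, -2), (-5, 8), (-8, 6).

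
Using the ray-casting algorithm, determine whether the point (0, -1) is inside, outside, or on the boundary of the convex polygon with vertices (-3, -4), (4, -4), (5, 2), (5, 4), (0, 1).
The point (0, -1) lies strictly inside the polygon

Cast a horizontal ray to the right from the query point and count how many polygon edges it crosses (each edge strictly once or zero times, handled with the usual half-open convention). 
Parity of crossings → odd ⇒ inside.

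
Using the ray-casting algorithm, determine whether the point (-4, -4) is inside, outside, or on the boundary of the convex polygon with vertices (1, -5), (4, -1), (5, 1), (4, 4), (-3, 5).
The point (-4, -4) lies strictly outside the polygon

Cast a horizontal ray to the right from the query point and count how many polygon edges it crosses (each edge strictly once or zero times, handled with the usual half-open convention). 
Parity of crossings → even ⇒ outside.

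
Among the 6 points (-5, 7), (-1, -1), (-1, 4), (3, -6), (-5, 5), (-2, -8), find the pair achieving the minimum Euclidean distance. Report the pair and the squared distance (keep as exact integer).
Pair = ((-5, 7), (-5, 5)); squared distance = 4

Compute all C(6, 2) = 15 pairwise squared distances (x_i − x_j)² + (y_i − y_j)². The minimum is 4, attained by the pair ((-5, 7), (-5, 5)).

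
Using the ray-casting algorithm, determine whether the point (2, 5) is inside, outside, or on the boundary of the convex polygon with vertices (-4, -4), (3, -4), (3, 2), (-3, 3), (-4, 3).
The point (2, 5) lies strictly outside the polygon

Cast a horizontal ray to the right from the query point and count how many polygon edges it crosses (each edge strictly once or zero times, handled with the usual half-open convention). 
Parity of crossings → even ⇒ outside.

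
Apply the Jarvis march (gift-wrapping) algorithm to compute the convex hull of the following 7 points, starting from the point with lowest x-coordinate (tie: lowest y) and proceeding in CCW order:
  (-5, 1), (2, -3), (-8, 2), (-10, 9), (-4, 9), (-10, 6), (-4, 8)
Hull (CCW) = [(-10, 6), (-8, 2), (2, -3), (-4, 9), (-10, 9)]

Jarvis march: at each step, from the current hull vertex p, select the next vertex q as the point such that every other point lies strictly to the left of (or on) the directed line p → q. (Equivalently: for every other point r, the cross product (q − p) × (r − p) ≥ 0.)
Starting point (lowest x, tie lowest y): (-10, 6). Wrap until returning to start. Resulting hull: (-10, 6), (-8, 2), (2, -3), (-4, 9), (-10, 9).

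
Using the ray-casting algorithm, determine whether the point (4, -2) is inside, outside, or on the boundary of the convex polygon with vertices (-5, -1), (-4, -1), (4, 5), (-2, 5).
The point (4, -2) lies strictly outside the polygon

Cast a horizontal ray to the right from the query point and count how many polygon edges it crosses (each edge strictly once or zero times, handled with the usual half-open convention). 
Parity of crossings → even ⇒ outside.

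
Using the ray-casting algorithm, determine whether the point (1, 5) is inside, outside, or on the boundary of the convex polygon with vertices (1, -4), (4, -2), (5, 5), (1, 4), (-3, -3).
The point (1, 5) lies strictly outside the polygon

Cast a horizontal ray to the right from the query point and count how many polygon edges it crosses (each edge strictly once or zero times, handled with the usual half-open convention). 
Parity of crossings → even ⇒ outside.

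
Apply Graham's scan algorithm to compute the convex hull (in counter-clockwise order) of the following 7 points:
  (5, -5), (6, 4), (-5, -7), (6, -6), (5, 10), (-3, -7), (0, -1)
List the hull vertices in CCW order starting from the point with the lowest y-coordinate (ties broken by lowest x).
Hull (CCW) = [(-5, -7), (-3, -7), (6, -6), (6, 4), (5, 10)]

Graham scan procedure:
  1. Find the pivot p₀ = point with lowest y (tie → lowest x): (-5, -7).
  2. Sort the remaining points by polar angle around p₀.
  3. Walk through sorted points, maintaining a stack; pop the top while the last three entries make a non-left turn (cross product ≤ 0).
  4. Final stack is the convex hull in CCW order: (-5, -7), (-3, -7), (6, -6), (6, 4), (5, 10).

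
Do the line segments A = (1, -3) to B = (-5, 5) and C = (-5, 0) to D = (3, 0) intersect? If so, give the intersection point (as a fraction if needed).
Yes; intersection at (-5/4, 0) (t = 3/8 on AB, s = 15/32 on CD)

Parametrize AB as A + t(B − A) = (1 + -6 t, -3 + 8 t) and CD as C + s(D − C) = (-5 + 8 s, 0 + 0 s). Solve the linear system for (t, s). Determinant = 64 ≠ 0, so a unique intersection of the containing lines exists. Solution: t = 3/8, s = 15/32 — both in [0, 1], so the segments cross. Intersection point: (-5/4, 0).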